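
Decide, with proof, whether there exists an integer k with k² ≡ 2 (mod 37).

37 is prime, so by Euler's criterion 2 is a square mod 37 iff 2^((37−1)/2) = 2^18 ≡ 1 (mod 37).
Repeated squaring mod 37: 2^2 = 4 ≡ 4; 2^4 ≡ 4² = 16 ≡ 16; 2^8 ≡ 16² = 256 ≡ 34; 2^16 ≡ 34² = 1156 ≡ 9.
Since 18 = 16 + 2, 2^18 ≡ 9 · 4; multiplying out mod 37: 9·4 = 36 ≡ 36. Thus 2^18 ≡ 36 ≡ −1 (mod 37).
By Euler's criterion 2 is a quadratic non-residue mod 37: no k satisfies k² ≡ 2 (mod 37).

No, no such integer exists.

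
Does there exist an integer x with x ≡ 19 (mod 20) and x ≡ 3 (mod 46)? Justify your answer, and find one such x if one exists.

x = 279

The moduli are not coprime: gcd(20, 46) = 2. Compatibility requires 2 ∣ (3 − 19) = -16, which holds, so solutions exist.
Put x = 19 + 20t, so we need 20t ≡ 30 (mod 46), equivalently (divide by 2) 10t ≡ 15 (mod 23).
Note 10·7 = 70 ≡ 1 (mod 23) (as 70 − 1 = 3·23), so 10⁻¹ ≡ 7.
Therefore t ≡ 7·15 = 105 ≡ 13 (mod 23).
Then x = 19 + 20·13 = 279.
Check: 279 mod 20 = 19, 279 mod 46 = 3. ✓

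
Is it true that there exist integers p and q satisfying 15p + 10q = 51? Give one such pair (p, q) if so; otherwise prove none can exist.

gcd(15, 10) = 5, so every integer of the form 15p + 10q is a multiple of 5.
However 51 leaves remainder 1 on division by 5.
So the equation is unsolvable over ℤ.

There are no such integers.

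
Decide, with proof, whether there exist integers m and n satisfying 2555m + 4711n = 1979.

Any value of 2555m + 4711n is a multiple of gcd(2555, 4711) = 7.
But 1979 is not a multiple of 7 (it leaves remainder 5).
Therefore 2555m + 4711n = 1979 has no solution in integers.

No, no such integers exist.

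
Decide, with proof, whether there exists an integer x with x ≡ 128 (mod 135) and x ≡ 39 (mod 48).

No, no such integer exists.

Reduce both congruences modulo 3, which divides 135 and 48: they say x ≡ 128 (mod 3) and x ≡ 39 (mod 3).
However 128 ≡ 2 and 39 ≡ 0 (mod 3), and 2 ≠ 0.
Therefore no such x exists.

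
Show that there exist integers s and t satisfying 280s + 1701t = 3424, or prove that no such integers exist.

gcd(280, 1701) = 7, so every integer of the form 280s + 1701t is a multiple of 7.
But 3424 is not a multiple of 7 (it leaves remainder 1).
So the equation is unsolvable over ℤ.

There are no such integers.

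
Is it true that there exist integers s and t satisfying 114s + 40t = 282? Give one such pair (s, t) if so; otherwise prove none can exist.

Since gcd(114, 40) = 2 and 282 = 2·141, Bézout's identity guarantees a solution.
Dividing through by 2 reduces the equation to 57s + 20t = 141.
Dividing repeatedly: 57 = 2·20 + 17, 20 = 1·17 + 3, 17 = 5·3 + 2, 3 = 1·2 + 1, 2 = 2·1 + 0.
Working back up the chain: 1 = 3 − 1·2 = 3 − (17 − 5·3) = −17 + 6·3 = −17 + 6·(20 − 1·17) = 6·20 − 7·17 = 6·20 − 7·(57 − 2·20) = −7·57 + 20·20. So 57·(-7) + 20·20 = 1.
Times 141: 57·(-987) + 20·2820 = 141, so (-987, 2820) solves it.
The general solution is s = -987 + 20k, t = 2820 − 57k; taking k = 50 gives the smaller pair s = 13, t = -30.
Check: 114·13 + 40·(-30) = 1482 − 1200 = 282. ✓

s = 13, t = -30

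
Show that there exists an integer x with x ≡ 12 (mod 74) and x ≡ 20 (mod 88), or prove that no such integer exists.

x = 900

The moduli are not coprime: gcd(74, 88) = 2. Compatibility requires 2 ∣ (20 − 12) = 8, which holds, so solutions exist.
Write x = 12 + 74t. Then 74t ≡ 20 − 12 ≡ 8 (mod 88); dividing through by 2 gives 37t ≡ 4 (mod 44).
Invert 37 mod 44 by the Euclidean algorithm: 44 = 1·37 + 7, 37 = 5·7 + 2, 7 = 3·2 + 1, 2 = 2·1 + 0; back-substituting, 1 = 7 − 3·2 = 7 − 3·(37 − 5·7) = −3·37 + 16·7 = −3·37 + 16·(44 − 1·37) = 16·44 − 19·37. Hence 37·(-19) ≡ 1, so 37⁻¹ ≡ -19 ≡ 25 (mod 44).
Therefore t ≡ 25·4 = 100 ≡ 12 (mod 44).
Then x = 12 + 74·12 = 900.
Indeed 900 ≡ 12 (mod 74) and 900 ≡ 20 (mod 88).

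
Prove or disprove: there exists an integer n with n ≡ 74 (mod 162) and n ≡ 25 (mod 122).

No, no such integer exists.

Reduce both congruences modulo 2, which divides 162 and 122: they say n ≡ 74 (mod 2) and n ≡ 25 (mod 2).
These are incompatible: 74 − 25 = 49 is not divisible by 2.
So no integer satisfies both congruences.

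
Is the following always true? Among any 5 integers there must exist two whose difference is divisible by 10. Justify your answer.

No; for instance {40, 41, 42, 43, 44} is a counterexample.

Try 5 consecutive integers, 40, 41, …, 44. Their remainders mod 10 are 0, 1, 2, 3, 4 — pairwise different, as any 5 ≤ 10 consecutive integers have distinct residues.
No two share a residue, so no pair has difference divisible by 10; the claim fails for this set.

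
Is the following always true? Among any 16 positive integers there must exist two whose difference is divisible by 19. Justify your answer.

Take the 16 consecutive integers 85, 86, …, 100: their residues mod 19 are all distinct because 16 ≤ 19.
No two share a residue, so no pair has difference divisible by 19; the claim fails for this set.

No, the set {85, 86, 87, 88, 89, 90, 91, 92, 93, 94, 95, 96, 97, 98, 99, 100} is a counterexample.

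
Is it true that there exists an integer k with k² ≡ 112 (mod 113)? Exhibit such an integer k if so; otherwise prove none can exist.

k = 98 works: 98² = 9604, and 9604 − 112 = 9492 = 84·113.

k = 98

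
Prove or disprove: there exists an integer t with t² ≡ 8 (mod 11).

Squares mod 11 repeat after t = 5 (as (−t)² = t²); for t = 0..5 they are 0, 1, 4, 9, 5, 3.
So the quadratic residues mod 11 are {0, 1, 3, 4, 5, 9}, and 8 is not among them.
Therefore t² ≡ 8 (mod 11) has no solution.

No such integer exists.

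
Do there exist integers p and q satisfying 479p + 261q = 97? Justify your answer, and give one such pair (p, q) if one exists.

p = 107, q = -196

479 and 261 are coprime, so 479p + 261q ranges over all of ℤ.
Euclidean algorithm: 479 = 1·261 + 218, 261 = 1·218 + 43, 218 = 5·43 + 3, 43 = 14·3 + 1, 3 = 3·1 + 0.
Back-substituting, 1 = 43 − 14·3 = 43 − 14·(218 − 5·43) = −14·218 + 71·43 = −14·218 + 71·(261 − 1·218) = 71·261 − 85·218 = 71·261 − 85·(479 − 1·261) = −85·479 + 156·261; that is, 479·(-85) + 261·156 = 1.
Times 97: 479·(-8245) + 261·15132 = 97, so (-8245, 15132) solves it.
Adding 32·261 to p and subtracting 32·479 from q gives the tidier solution (107, -196).
Check: 479·107 + 261·(-196) = 51253 − 51156 = 97. ✓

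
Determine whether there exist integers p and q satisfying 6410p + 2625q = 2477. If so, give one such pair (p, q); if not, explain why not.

No, no such integers exist.

Both 6410 and 2625 are divisible by gcd(6410, 2625) = 5, hence so is any combination 6410p + 2625q.
But 2477 is not a multiple of 5 (it leaves remainder 2).
Therefore 6410p + 2625q = 2477 has no solution in integers.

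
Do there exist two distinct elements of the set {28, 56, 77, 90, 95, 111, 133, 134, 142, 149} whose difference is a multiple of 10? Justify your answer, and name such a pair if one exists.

Residues mod 10: 28↦8, 56↦6, 77↦7, 90↦0, 95↦5, 111↦1, 133↦3, 134↦4, 142↦2, 149↦9.
These 10 residues are pairwise different, hence no difference of two elements is divisible by 10.

No such pair exists.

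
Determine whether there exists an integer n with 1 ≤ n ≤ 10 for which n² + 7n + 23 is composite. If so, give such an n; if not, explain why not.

n = 7

At n = 7: 7² + 7·7 + 23 = 121 = 11·11, which is composite.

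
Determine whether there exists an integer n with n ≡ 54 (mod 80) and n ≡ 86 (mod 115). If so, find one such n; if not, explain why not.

There is no such integer.

Both moduli are multiples of 5 = gcd(80, 115), so any solution would satisfy n ≡ 54 and n ≡ 86 modulo 5 simultaneously.
These are incompatible: 54 − 86 = -32 is not divisible by 5.
Hence the system has no solution.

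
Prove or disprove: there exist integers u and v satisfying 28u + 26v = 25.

gcd(28, 26) = 2, so every integer of the form 28u + 26v is a multiple of 2.
However 25 leaves remainder 1 on division by 2.
Therefore 28u + 26v = 25 has no solution in integers.

No, no such integers exist.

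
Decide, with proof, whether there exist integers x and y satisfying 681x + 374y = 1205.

681 and 374 are coprime, so 681x + 374y ranges over all of ℤ.
Run the Euclidean algorithm on 681 and 374: 681 = 1·374 + 307, 374 = 1·307 + 67, 307 = 4·67 + 39, 67 = 1·39 + 28, 39 = 1·28 + 11, 28 = 2·11 + 6, 11 = 1·6 + 5, 6 = 1·5 + 1, 5 = 5·1 + 0.
Working back up the chain: 1 = 6 − 1·5 = 6 − (11 − 1·6) = −11 + 2·6 = −11 + 2·(28 − 2·11) = 2·28 − 5·11 = 2·28 − 5·(39 − 1·28) = −5·39 + 7·28 = −5·39 + 7·(67 − 1·39) = 7·67 − 12·39 = 7·67 − 12·(307 − 4·67) = −12·307 + 55·67 = −12·307 + 55·(374 − 1·307) = 55·374 − 67·307 = 55·374 − 67·(681 − 1·374) = −67·681 + 122·374. So 681·(-67) + 374·122 = 1.
Multiplying through by 1205: x = (-67)·1205 = -80735, y = 122·1205 = 147010 is a solution.
The general solution is x = -80735 + 374k, y = 147010 − 681k; taking k = 216 gives the smaller pair x = 49, y = -86.
Indeed 681·49 + 374·(-86) = 33369 − 32164 = 1205.

x = 49, y = -86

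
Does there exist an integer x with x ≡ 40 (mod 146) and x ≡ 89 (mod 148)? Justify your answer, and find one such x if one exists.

No, no such integer exists.

Both moduli are multiples of 2 = gcd(146, 148), so any solution would satisfy x ≡ 40 and x ≡ 89 modulo 2 simultaneously.
However 40 ≡ 0 and 89 ≡ 1 (mod 2), and 0 ≠ 1.
Hence the system has no solution.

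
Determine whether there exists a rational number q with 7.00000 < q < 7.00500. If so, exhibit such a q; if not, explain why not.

Scale by 201: the interval becomes (1407.00000, 1408.00500), which contains the integer 1408.
So q = 1408/201 works: it is a ratio of integers, and dividing 201·7.00000 < 1408 < 201·7.00500 through by 201 gives 7.00000 < 1408/201 < 7.00500.

q = 1408/201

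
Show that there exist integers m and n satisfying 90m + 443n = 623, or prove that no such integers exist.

Since gcd(90, 443) = 1, every integer is an integer combination of 90 and 443.
Run the Euclidean algorithm on 443 and 90: 443 = 4·90 + 83, 90 = 1·83 + 7, 83 = 11·7 + 6, 7 = 1·6 + 1, 6 = 6·1 + 0.
Working back up the chain: 1 = 7 − 1·6 = 7 − (83 − 11·7) = −83 + 12·7 = −83 + 12·(90 − 1·83) = 12·90 − 13·83 = 12·90 − 13·(443 − 4·90) = −13·443 + 64·90. So 90·64 + 443·(-13) = 1.
Scaling by 623 gives the particular solution (m, n) = (39872, -8099).
The general solution is m = 39872 + 443k, n = -8099 − 90k; taking k = -90 gives the smaller pair m = 2, n = 1.
Indeed 90·2 + 443·1 = 180 + 443 = 623.

m = 2, n = 1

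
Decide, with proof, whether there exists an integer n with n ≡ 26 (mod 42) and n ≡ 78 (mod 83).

The moduli 42 and 83 are coprime, so by the Chinese Remainder Theorem a unique solution modulo 3486 exists.
Any solution of the first congruence is n = 26 + 42t; substituting into the second, 42t ≡ 78 − 26 ≡ 52 (mod 83).
Invert 42 mod 83 by the Euclidean algorithm: 83 = 1·42 + 41, 42 = 1·41 + 1, 41 = 41·1 + 0; back-substituting, 1 = 42 − 1·41 = 42 − (83 − 1·42) = −83 + 2·42. Hence 42·2 ≡ 1, so 42⁻¹ ≡ 2 (mod 83).
Multiplying by 2: t ≡ 2·52 = 104 ≡ 21 (mod 83).
With t = 21: n = 26 + 42·21 = 908.
Check: 908 mod 42 = 26, 908 mod 83 = 78. ✓

n = 908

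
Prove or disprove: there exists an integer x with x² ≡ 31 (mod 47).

Apply Euler's criterion with the prime 47: 31 is a quadratic residue iff 31^23 ≡ 1 (mod 47), and a non-residue iff it is ≡ −1.
Squaring successively (mod 47): 31^2 = 961 ≡ 21; 31^4 ≡ 21² = 441 ≡ 18; 31^8 ≡ 18² = 324 ≡ 42; 31^16 ≡ 42² = 1764 ≡ 25.
Since 23 = 16 + 4 + 2 + 1, 31^23 ≡ 25 · 18 · 21 · 31; multiplying out mod 47: 25·18 = 450 ≡ 27, then 27·21 = 567 ≡ 3, then 3·31 = 93 ≡ 46. Thus 31^23 ≡ 46 ≡ −1 (mod 47).
The value −1 means 31 is a non-residue modulo 47, so x² ≡ 31 (mod 47) is impossible.

No, no such integer exists.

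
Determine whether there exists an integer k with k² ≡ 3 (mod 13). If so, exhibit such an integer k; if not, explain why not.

k = 9

Take k = 9. Then 9² = 81 = 6·13 + 3, so 9² ≡ 3 (mod 13).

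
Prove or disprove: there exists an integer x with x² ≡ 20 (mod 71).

x = 37

Take x = 37. Then 37² = 1369 = 19·71 + 20, so 37² ≡ 20 (mod 71).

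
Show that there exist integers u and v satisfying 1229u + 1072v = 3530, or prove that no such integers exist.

u = 2, v = 1

1229 and 1072 are coprime, so 1229u + 1072v ranges over all of ℤ.
Euclidean algorithm: 1229 = 1·1072 + 157, 1072 = 6·157 + 130, 157 = 1·130 + 27, 130 = 4·27 + 22, 27 = 1·22 + 5, 22 = 4·5 + 2, 5 = 2·2 + 1, 2 = 2·1 + 0.
Unwinding: 1 = 5 − 2·2 = 5 − 2·(22 − 4·5) = −2·22 + 9·5 = −2·22 + 9·(27 − 1·22) = 9·27 − 11·22 = 9·27 − 11·(130 − 4·27) = −11·130 + 53·27 = −11·130 + 53·(157 − 1·130) = 53·157 − 64·130 = 53·157 − 64·(1072 − 6·157) = −64·1072 + 437·157 = −64·1072 + 437·(1229 − 1·1072) = 437·1229 − 501·1072, i.e. 1229·437 + 1072·(-501) = 1.
Times 3530: 1229·1542610 + 1072·(-1768530) = 3530, so (1542610, -1768530) solves it.
The general solution is u = 1542610 + 1072k, v = -1768530 − 1229k; taking k = -1439 gives the smaller pair u = 2, v = 1.
Check: 1229·2 + 1072·1 = 2458 + 1072 = 3530. ✓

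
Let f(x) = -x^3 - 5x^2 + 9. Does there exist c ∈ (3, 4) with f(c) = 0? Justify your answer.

f(3) = -63 and f(4) = -135, both negative, so a sign-change argument is unavailable; we show f keeps this sign on the whole interval.
Substitute x = 3 + u, where 0 < u < 1 on the interval. Expanding, f(3 + u) = -u^3 - 14u^2 - 57u - 63.
The nonzero coefficients here are all negative, so for u > 0 every term is negative (or zero), and the constant term -63 is strictly negative.
So f is strictly negative on (3, 4); no root exists in the interval.

No such root exists.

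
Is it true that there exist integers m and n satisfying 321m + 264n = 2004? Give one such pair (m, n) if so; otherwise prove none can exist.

Every value of 321m + 264n is a multiple of gcd(321, 264) = 3; since 3 ∣ 2004, solutions exist.
Dividing through by 3 reduces the equation to 107m + 88n = 668.
Euclidean algorithm: 107 = 1·88 + 19, 88 = 4·19 + 12, 19 = 1·12 + 7, 12 = 1·7 + 5, 7 = 1·5 + 2, 5 = 2·2 + 1, 2 = 2·1 + 0.
Back-substituting, 1 = 5 − 2·2 = 5 − 2·(7 − 1·5) = −2·7 + 3·5 = −2·7 + 3·(12 − 1·7) = 3·12 − 5·7 = 3·12 − 5·(19 − 1·12) = −5·19 + 8·12 = −5·19 + 8·(88 − 4·19) = 8·88 − 37·19 = 8·88 − 37·(107 − 1·88) = −37·107 + 45·88; that is, 107·(-37) + 88·45 = 1.
Scaling by 668 gives the particular solution (m, n) = (-24716, 30060).
The general solution is m = -24716 + 88k, n = 30060 − 107k; taking k = 281 gives the smaller pair m = 12, n = -7.
Check: 321·12 + 264·(-7) = 3852 − 1848 = 2004. ✓

m = 12, n = -7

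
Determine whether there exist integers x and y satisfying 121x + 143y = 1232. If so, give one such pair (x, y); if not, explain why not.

Since gcd(121, 143) = 11 and 1232 = 11·112, Bézout's identity guarantees a solution.
Dividing through by 11 reduces the equation to 11x + 13y = 112.
Run the Euclidean algorithm on 13 and 11: 13 = 1·11 + 2, 11 = 5·2 + 1, 2 = 2·1 + 0.
Back-substituting, 1 = 11 − 5·2 = 11 − 5·(13 − 1·11) = −5·13 + 6·11; that is, 11·6 + 13·(-5) = 1.
Times 112: 11·672 + 13·(-560) = 112, so (672, -560) solves it.
Subtracting 51·13 from x and adding 51·11 to y gives the tidier solution (9, 1).
Check: 121·9 + 143·1 = 1089 + 143 = 1232. ✓

x = 9, y = 1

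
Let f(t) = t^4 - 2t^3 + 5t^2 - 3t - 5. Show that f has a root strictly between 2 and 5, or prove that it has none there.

No such root exists.

The endpoint values f(2) = 9 and f(5) = 480 are both positive. Claim: f(t) > 0 for every t in (2, 5).
Shift to the endpoint 2: with t = 2 + u (0 < u < 3), one computes f(2 + u) = u^4 + 6u^3 + 17u^2 + 25u + 9.
The nonzero coefficients here are all positive, so for u > 0 every term is positive (or zero), and the constant term 9 is strictly positive.
So f is strictly positive on (2, 5); no root exists in the interval.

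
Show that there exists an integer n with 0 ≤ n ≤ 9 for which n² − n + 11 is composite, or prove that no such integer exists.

The values for n = 0, 1, …, 9 are 11, 11, 13, 17, 23, 31, 41, 53, 67, 83, and each of these is prime.
So no value in the range makes the expression composite.

No, no such integer n in that range exists.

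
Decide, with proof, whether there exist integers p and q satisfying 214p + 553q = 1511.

Since gcd(214, 553) = 1, every integer is an integer combination of 214 and 553.
Run the Euclidean algorithm on 553 and 214: 553 = 2·214 + 125, 214 = 1·125 + 89, 125 = 1·89 + 36, 89 = 2·36 + 17, 36 = 2·17 + 2, 17 = 8·2 + 1, 2 = 2·1 + 0.
Working back up the chain: 1 = 17 − 8·2 = 17 − 8·(36 − 2·17) = −8·36 + 17·17 = −8·36 + 17·(89 − 2·36) = 17·89 − 42·36 = 17·89 − 42·(125 − 1·89) = −42·125 + 59·89 = −42·125 + 59·(214 − 1·125) = 59·214 − 101·125 = 59·214 − 101·(553 − 2·214) = −101·553 + 261·214. So 214·261 + 553·(-101) = 1.
Scaling by 1511 gives the particular solution (p, q) = (394371, -152611).
The general solution is p = 394371 + 553k, q = -152611 − 214k; taking k = -713 gives the smaller pair p = 82, q = -29.
Check: 214·82 + 553·(-29) = 17548 − 16037 = 1511. ✓

p = 82, q = -29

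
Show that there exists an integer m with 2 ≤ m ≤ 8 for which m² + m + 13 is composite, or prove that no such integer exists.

m = 6

At m = 6: 6² + 6 + 13 = 55 = 5·11, which is composite.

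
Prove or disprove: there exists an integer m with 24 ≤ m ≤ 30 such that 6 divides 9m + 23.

The values of 9m + 23 for m = 24, 25, …, 30 are 239, 248, 257, 266, 275, 284, 293; reduced mod 6 these are 5, 2, 5, 2, 5, 2, 5.
None is 0, so 6 never divides 9m + 23 on this range.

No such integer m in that range exists.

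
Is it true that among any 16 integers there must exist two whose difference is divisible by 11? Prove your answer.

There are exactly 11 possible remainders on division by 11.
Since 16 > 11, two of the 16 integers must share a residue class by the pigeonhole principle; call them a and b.
Their difference a − b is then a multiple of 11.

Yes.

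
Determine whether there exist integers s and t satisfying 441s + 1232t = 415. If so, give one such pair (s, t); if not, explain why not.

No such integers exist.

gcd(441, 1232) = 7, so every integer of the form 441s + 1232t is a multiple of 7.
But 415 = 7·59 + 2, so 7 ∤ 415.
So the equation is unsolvable over ℤ.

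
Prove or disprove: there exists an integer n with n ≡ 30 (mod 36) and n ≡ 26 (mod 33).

Both moduli are multiples of 3 = gcd(36, 33), so any solution would satisfy n ≡ 30 and n ≡ 26 modulo 3 simultaneously.
However 30 ≡ 0 and 26 ≡ 2 (mod 3), and 0 ≠ 2.
Therefore no such n exists.

No, no such integer exists.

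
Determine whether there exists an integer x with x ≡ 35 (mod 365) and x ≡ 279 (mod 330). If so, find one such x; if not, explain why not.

Both moduli are multiples of 5 = gcd(365, 330), so any solution would satisfy x ≡ 35 and x ≡ 279 modulo 5 simultaneously.
However 35 ≡ 0 and 279 ≡ 4 (mod 5), and 0 ≠ 4.
Hence the system has no solution.

No, no such integer exists.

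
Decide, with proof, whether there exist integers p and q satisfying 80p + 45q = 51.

Both 80 and 45 are divisible by gcd(80, 45) = 5, hence so is any combination 80p + 45q.
But 51 is not a multiple of 5 (it leaves remainder 1).
Therefore 80p + 45q = 51 has no solution in integers.

No, no such integers exist.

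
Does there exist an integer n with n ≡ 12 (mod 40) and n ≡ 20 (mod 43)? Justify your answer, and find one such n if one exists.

n = 1052

gcd(40, 43) = 1, so the Chinese Remainder Theorem guarantees exactly one residue class mod 1720 satisfying both.
Any solution of the first congruence is n = 12 + 40t; substituting into the second, 40t ≡ 20 − 12 ≡ 8 (mod 43).
To invert 40 modulo 43: 43 = 1·40 + 3, 40 = 13·3 + 1, 3 = 3·1 + 0, and unwinding, 1 = 40 − 13·3 = 40 − 13·(43 − 1·40) = −13·43 + 14·40. Thus 40⁻¹ ≡ 14 (mod 43).
Therefore t ≡ 14·8 = 112 ≡ 26 (mod 43).
Taking t = 26 gives n = 12 + 40·26 = 1052.
Verify: 1052 = 26·40 + 12 and 1052 = 24·43 + 20. ✓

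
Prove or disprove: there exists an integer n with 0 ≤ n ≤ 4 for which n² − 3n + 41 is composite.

At n = 2: 2² − 3·2 + 41 = 39 = 3·13, which is composite.

n = 2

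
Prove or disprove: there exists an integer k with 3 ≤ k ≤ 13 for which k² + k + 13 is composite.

k = 8

At k = 8: 8² + 8 + 13 = 85 = 5·17, which is composite.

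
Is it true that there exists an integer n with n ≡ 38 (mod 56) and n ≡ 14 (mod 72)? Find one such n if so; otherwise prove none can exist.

n = 374

Here gcd(56, 72) = 8, and both 38 and 14 leave remainder 6 mod 8, so the system is consistent.
List candidates n ≡ 38 (mod 56): 38, 94, 150, 206, 262, 318, 374. Modulo 72 these are 38, 22, 6, 62, 46, 30, 14; 374 gives 14 as required.
Verify: 374 = 6·56 + 38 and 374 = 5·72 + 14. ✓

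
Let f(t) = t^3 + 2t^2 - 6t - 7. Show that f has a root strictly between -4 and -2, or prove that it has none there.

f(-4) = -15 and f(-2) = 5, which have opposite signs.
As a polynomial, f is continuous on every closed interval.
By the Intermediate Value Theorem, f takes the value 0 somewhere in the open interval.

Such a root exists.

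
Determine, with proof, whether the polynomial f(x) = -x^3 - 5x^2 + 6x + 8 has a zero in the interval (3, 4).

The endpoint values f(3) = -46 and f(4) = -112 are both negative. Claim: f(x) < 0 for every x in (3, 4).
Substitute x = 3 + u, where 0 < u < 1 on the interval. Expanding, f(3 + u) = -u^3 - 14u^2 - 51u - 46.
The nonzero coefficients here are all negative, so for u > 0 every term is negative (or zero), and the constant term -46 is strictly negative.
Therefore f(x) < 0 throughout (3, 4), and f has no zero there.

No.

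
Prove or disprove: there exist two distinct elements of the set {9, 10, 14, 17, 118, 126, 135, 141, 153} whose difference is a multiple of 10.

There is no such pair.

Residues mod 10: 9↦9, 10↦0, 14↦4, 17↦7, 118↦8, 126↦6, 135↦5, 141↦1, 153↦3.
All 9 residues are distinct, so no two elements differ by a multiple of 10.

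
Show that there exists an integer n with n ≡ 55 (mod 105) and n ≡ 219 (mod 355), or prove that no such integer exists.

Reduce both congruences modulo 5, which divides 105 and 355: they say n ≡ 55 (mod 5) and n ≡ 219 (mod 5).
These are incompatible: 55 − 219 = -164 is not divisible by 5.
Hence the system has no solution.

No such integer exists.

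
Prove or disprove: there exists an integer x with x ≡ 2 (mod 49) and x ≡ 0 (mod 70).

Both moduli are multiples of 7 = gcd(49, 70), so any solution would satisfy x ≡ 2 and x ≡ 0 modulo 7 simultaneously.
These are incompatible: 2 − 0 = 2 is not divisible by 7.
Therefore no such x exists.

No such integer exists.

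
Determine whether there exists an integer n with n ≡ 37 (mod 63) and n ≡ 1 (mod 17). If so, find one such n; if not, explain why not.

n = 919

The moduli 63 and 17 are coprime, so by the Chinese Remainder Theorem a unique solution modulo 1071 exists.
Write n = 37 + 63t and require 37 + 63t ≡ 1 (mod 17), i.e. 63t ≡ 15 (mod 17).
63 ≡ 12 (mod 17), so this reads 12t ≡ 15 (mod 17). Invert 12 mod 17 by the Euclidean algorithm: 17 = 1·12 + 5, 12 = 2·5 + 2, 5 = 2·2 + 1, 2 = 2·1 + 0; back-substituting, 1 = 5 − 2·2 = 5 − 2·(12 − 2·5) = −2·12 + 5·5 = −2·12 + 5·(17 − 1·12) = 5·17 − 7·12. Hence 12·(-7) ≡ 1, so 12⁻¹ ≡ -7 ≡ 10 (mod 17).
Therefore t ≡ 10·15 = 150 ≡ 14 (mod 17).
With t = 14: n = 37 + 63·14 = 919.
Verify: 919 = 14·63 + 37 and 919 = 54·17 + 1. ✓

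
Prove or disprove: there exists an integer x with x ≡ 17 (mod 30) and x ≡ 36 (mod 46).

gcd(30, 46) = 2. If x ≡ 17 (mod 30) and x ≡ 36 (mod 46), then x ≡ 17 (mod 2) and x ≡ 36 (mod 2).
However 17 ≡ 1 and 36 ≡ 0 (mod 2), and 1 ≠ 0.
So no integer satisfies both congruences.

No such integer exists.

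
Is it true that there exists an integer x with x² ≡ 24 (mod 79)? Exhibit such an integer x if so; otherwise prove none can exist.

Apply Euler's criterion with the prime 79: 24 is a quadratic residue iff 24^39 ≡ 1 (mod 79), and a non-residue iff it is ≡ −1.
Repeated squaring mod 79: 24^2 = 576 ≡ 23; 24^4 ≡ 23² = 529 ≡ 55; 24^8 ≡ 55² = 3025 ≡ 23; 24^16 ≡ 23² = 529 ≡ 55; 24^32 ≡ 55² = 3025 ≡ 23.
Since 39 = 32 + 4 + 2 + 1, 24^39 ≡ 23 · 55 · 23 · 24; multiplying out mod 79: 23·55 = 1265 ≡ 1, then 1·23 = 23 ≡ 23, then 23·24 = 552 ≡ 78. Thus 24^39 ≡ 78 ≡ −1 (mod 79).
The value −1 means 24 is a non-residue modulo 79, so x² ≡ 24 (mod 79) is impossible.

No such integer exists.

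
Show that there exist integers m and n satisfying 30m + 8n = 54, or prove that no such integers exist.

m = 1, n = 3

Every value of 30m + 8n is a multiple of gcd(30, 8) = 2; since 2 ∣ 54, solutions exist.
Dividing through by 2 reduces the equation to 15m + 4n = 27.
Dividing repeatedly: 15 = 3·4 + 3, 4 = 1·3 + 1, 3 = 3·1 + 0.
Working back up the chain: 1 = 4 − 1·3 = 4 − (15 − 3·4) = −15 + 4·4. So 15·(-1) + 4·4 = 1.
Multiplying through by 27: m = (-1)·27 = -27, n = 4·27 = 108 is a solution.
Shifting by a multiple of (4, −15) keeps it a solution: m = -27 + 7·4 = 1, n = 108 − 7·15 = 3.
Check: 30·1 + 8·3 = 30 + 24 = 54. ✓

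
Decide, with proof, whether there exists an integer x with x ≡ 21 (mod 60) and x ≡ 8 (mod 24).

Reduce both congruences modulo 12, which divides 60 and 24: they say x ≡ 21 (mod 12) and x ≡ 8 (mod 12).
These are incompatible: 21 − 8 = 13 is not divisible by 12.
Hence the system has no solution.

There is no such integer.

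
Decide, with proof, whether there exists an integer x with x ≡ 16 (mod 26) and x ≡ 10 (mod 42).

gcd(26, 42) = 2. A simultaneous solution exists iff 16 ≡ 10 (mod 2); here 16 mod 2 = 0 = 10 mod 2, so it does.
List candidates x ≡ 16 (mod 26): 16, 42, 68, 94. Modulo 42 these are 16, 0, 26, 10; 94 gives 10 as required.
Indeed 94 ≡ 16 (mod 26) and 94 ≡ 10 (mod 42).

x = 94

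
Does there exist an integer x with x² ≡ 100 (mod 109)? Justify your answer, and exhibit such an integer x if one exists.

x = 99

Take x = 99. Then 99² = 9801 = 89·109 + 100, so 99² ≡ 100 (mod 109).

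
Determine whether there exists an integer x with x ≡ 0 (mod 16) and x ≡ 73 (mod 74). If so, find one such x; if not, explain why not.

Both moduli are multiples of 2 = gcd(16, 74), so any solution would satisfy x ≡ 0 and x ≡ 73 modulo 2 simultaneously.
These are incompatible: 0 − 73 = -73 is not divisible by 2.
So no integer satisfies both congruences.

No, no such integer exists.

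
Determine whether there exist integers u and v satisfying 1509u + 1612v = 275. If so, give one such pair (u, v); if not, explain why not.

u = 639, v = -598

Since gcd(1509, 1612) = 1, every integer is an integer combination of 1509 and 1612.
Dividing repeatedly: 1612 = 1·1509 + 103, 1509 = 14·103 + 67, 103 = 1·67 + 36, 67 = 1·36 + 31, 36 = 1·31 + 5, 31 = 6·5 + 1, 5 = 5·1 + 0.
Working back up the chain: 1 = 31 − 6·5 = 31 − 6·(36 − 1·31) = −6·36 + 7·31 = −6·36 + 7·(67 − 1·36) = 7·67 − 13·36 = 7·67 − 13·(103 − 1·67) = −13·103 + 20·67 = −13·103 + 20·(1509 − 14·103) = 20·1509 − 293·103 = 20·1509 − 293·(1612 − 1·1509) = −293·1612 + 313·1509. So 1509·313 + 1612·(-293) = 1.
Scaling by 275 gives the particular solution (u, v) = (86075, -80575).
Shifting by a multiple of (1612, −1509) keeps it a solution: u = 86075 − 53·1612 = 639, v = -80575 + 53·1509 = -598.
Indeed 1509·639 + 1612·(-598) = 964251 − 963976 = 275.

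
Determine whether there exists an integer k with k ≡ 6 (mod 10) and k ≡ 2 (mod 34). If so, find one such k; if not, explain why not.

k = 36

Here gcd(10, 34) = 2, and both 6 and 2 leave remainder 0 mod 2, so the system is consistent.
The integers ≡ 6 (mod 10) are 6, 16, 26, 36, …; their remainders mod 34 are 6, 16, 26, 2, so k = 36 is the first that is ≡ 2 (mod 34).
Check: 36 mod 10 = 6, 36 mod 34 = 2. ✓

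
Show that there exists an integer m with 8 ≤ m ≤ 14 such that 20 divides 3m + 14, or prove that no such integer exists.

At m = 8, 3·8 + 14 = 38 ≡ 18 (mod 20), and each step in m adds 3, giving residues 18, 1, 4, 7, 10, 13, 16 for m = 8, 9, …, 14.
None is 0, so 20 never divides 3m + 14 on this range.

There is no such integer m in that range.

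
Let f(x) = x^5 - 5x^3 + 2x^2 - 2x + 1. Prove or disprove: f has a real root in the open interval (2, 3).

f(2) = -3 and f(3) = 121, which have opposite signs.
As a polynomial, f is continuous on every closed interval.
By the Intermediate Value Theorem, f takes the value 0 somewhere in the open interval.

Such a root exists.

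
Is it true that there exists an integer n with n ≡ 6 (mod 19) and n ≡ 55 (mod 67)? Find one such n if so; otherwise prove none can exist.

n = 1127

Since 19 and 67 share no common factor, CRT says the pair of congruences has a solution (unique mod 1273).
Any solution of the first congruence is n = 6 + 19t; substituting into the second, 19t ≡ 55 − 6 ≡ 49 (mod 67).
Since 19·60 = 1140 = 17·67 + 1, the inverse of 19 mod 67 is 60.
Multiplying by 60: t ≡ 60·49 = 2940 ≡ 59 (mod 67).
Taking t = 59 gives n = 6 + 19·59 = 1127.
Indeed 1127 ≡ 6 (mod 19) and 1127 ≡ 55 (mod 67).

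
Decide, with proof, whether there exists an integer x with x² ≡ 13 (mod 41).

Apply Euler's criterion with the prime 41: 13 is a quadratic residue iff 13^20 ≡ 1 (mod 41), and a non-residue iff it is ≡ −1.
Repeated squaring mod 41: 13^2 = 169 ≡ 5; 13^4 ≡ 5² = 25 ≡ 25; 13^8 ≡ 25² = 625 ≡ 10; 13^16 ≡ 10² = 100 ≡ 18.
Since 20 = 16 + 4, 13^20 ≡ 18 · 25; multiplying out mod 41: 18·25 = 450 ≡ 40. Thus 13^20 ≡ 40 ≡ −1 (mod 41).
By Euler's criterion 13 is a quadratic non-residue mod 41: no x satisfies x² ≡ 13 (mod 41).

There is no such integer.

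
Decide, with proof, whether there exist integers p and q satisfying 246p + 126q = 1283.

No, no such integers exist.

Any value of 246p + 126q is a multiple of gcd(246, 126) = 6.
But 1283 is not a multiple of 6 (it leaves remainder 5).
So the equation is unsolvable over ℤ.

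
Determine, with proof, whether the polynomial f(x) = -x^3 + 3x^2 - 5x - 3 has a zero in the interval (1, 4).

f(1) = -6 and f(4) = -39, both negative.
f'(x) = -3x^2 + 6x - 5 has discriminant 6² − 4·(-3)·(-5) = -24 < 0, so f' has no real roots and is negative for every real x.
So f is strictly decreasing; between 1 and 4 its values lie between f(1) = -6 and f(4) = -39, all negative. Therefore f has no root in (1, 4).

No.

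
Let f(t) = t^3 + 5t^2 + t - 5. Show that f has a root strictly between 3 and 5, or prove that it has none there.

f(3) = 70 and f(5) = 250, both positive, so a sign-change argument is unavailable; we show f keeps this sign on the whole interval.
Substitute t = 3 + u, where 0 < u < 2 on the interval. Expanding, f(3 + u) = u^3 + 14u^2 + 58u + 70.
The nonzero coefficients here are all positive, so for u > 0 every term is positive (or zero), and the constant term 70 is strictly positive.
So f is strictly positive on (3, 5); no root exists in the interval.

No such root exists.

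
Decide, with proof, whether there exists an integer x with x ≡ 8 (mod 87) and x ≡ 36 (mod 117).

Reduce both congruences modulo 3, which divides 87 and 117: they say x ≡ 8 (mod 3) and x ≡ 36 (mod 3).
However 8 ≡ 2 and 36 ≡ 0 (mod 3), and 2 ≠ 0.
Therefore no such x exists.

No such integer exists.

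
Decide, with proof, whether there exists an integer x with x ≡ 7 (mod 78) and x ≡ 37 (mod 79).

The moduli 78 and 79 are coprime, so by the Chinese Remainder Theorem a unique solution modulo 6162 exists.
Any solution of the first congruence is x = 7 + 78t; substituting into the second, 78t ≡ 37 − 7 ≡ 30 (mod 79).
Note 78·78 = 6084 ≡ 1 (mod 79) (as 6084 − 1 = 77·79), so 78⁻¹ ≡ 78.
Multiplying by 78: t ≡ 78·30 = 2340 ≡ 49 (mod 79).
With t = 49: x = 7 + 78·49 = 3829.
Indeed 3829 ≡ 7 (mod 78) and 3829 ≡ 37 (mod 79).

x = 3829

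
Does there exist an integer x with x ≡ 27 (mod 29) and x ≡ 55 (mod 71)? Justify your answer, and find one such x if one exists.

x = 694

gcd(29, 71) = 1, so the Chinese Remainder Theorem guarantees exactly one residue class mod 2059 satisfying both.
Any solution of the first congruence is x = 27 + 29t; substituting into the second, 29t ≡ 55 − 27 ≡ 28 (mod 71).
Note 29·49 = 1421 ≡ 1 (mod 71) (as 1421 − 1 = 20·71), so 29⁻¹ ≡ 49.
Multiplying by 49: t ≡ 49·28 = 1372 ≡ 23 (mod 71).
With t = 23: x = 27 + 29·23 = 694.
Check: 694 mod 29 = 27, 694 mod 71 = 55. ✓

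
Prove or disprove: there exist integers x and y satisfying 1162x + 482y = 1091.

Any value of 1162x + 482y is a multiple of gcd(1162, 482) = 2.
But 1091 = 2·545 + 1, so 2 ∤ 1091.
Hence no integers x, y satisfy the equation.

There are no such integers.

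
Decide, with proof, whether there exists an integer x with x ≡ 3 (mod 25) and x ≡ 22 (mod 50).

Reduce both congruences modulo 25, which divides 25 and 50: they say x ≡ 3 (mod 25) and x ≡ 22 (mod 25).
However 3 ≡ 3 and 22 ≡ 22 (mod 25), and 3 ≠ 22.
Therefore no such x exists.

No, no such integer exists.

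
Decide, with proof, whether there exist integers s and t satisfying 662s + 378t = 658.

Every value of 662s + 378t is a multiple of gcd(662, 378) = 2; since 2 ∣ 658, solutions exist.
Dividing through by 2 reduces the equation to 331s + 189t = 329.
Run the Euclidean algorithm on 331 and 189: 331 = 1·189 + 142, 189 = 1·142 + 47, 142 = 3·47 + 1, 47 = 47·1 + 0.
Back-substituting, 1 = 142 − 3·47 = 142 − 3·(189 − 1·142) = −3·189 + 4·142 = −3·189 + 4·(331 − 1·189) = 4·331 − 7·189; that is, 331·4 + 189·(-7) = 1.
Times 329: 331·1316 + 189·(-2303) = 329, so (1316, -2303) solves it.
Subtracting 6·189 from s and adding 6·331 to t gives the tidier solution (182, -317).
Check: 662·182 + 378·(-317) = 120484 − 119826 = 658. ✓

s = 182, t = -317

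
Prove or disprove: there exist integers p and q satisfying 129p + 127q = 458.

129 and 127 are coprime, so 129p + 127q ranges over all of ℤ.
Run the Euclidean algorithm on 129 and 127: 129 = 1·127 + 2, 127 = 63·2 + 1, 2 = 2·1 + 0.
Back-substituting, 1 = 127 − 63·2 = 127 − 63·(129 − 1·127) = −63·129 + 64·127; that is, 129·(-63) + 127·64 = 1.
Multiplying through by 458: p = (-63)·458 = -28854, q = 64·458 = 29312 is a solution.
The general solution is p = -28854 + 127k, q = 29312 − 129k; taking k = 228 gives the smaller pair p = 102, q = -100.
Check: 129·102 + 127·(-100) = 13158 − 12700 = 458. ✓

p = 102, q = -100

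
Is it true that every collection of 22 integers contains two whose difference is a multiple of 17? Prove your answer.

Yes, this is always true.

There are exactly 17 possible remainders on division by 17.
With 22 integers and only 17 classes, the pigeonhole principle forces two of them, say a and b, into the same class.
Then a ≡ b (mod 17), i.e. 17 ∣ (a − b).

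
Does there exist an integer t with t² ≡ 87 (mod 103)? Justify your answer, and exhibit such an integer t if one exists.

103 is prime, so by Euler's criterion 87 is a square mod 103 iff 87^((103−1)/2) = 87^51 ≡ 1 (mod 103).
Repeated squaring mod 103: 87^2 = 7569 ≡ 50; 87^4 ≡ 50² = 2500 ≡ 28; 87^8 ≡ 28² = 784 ≡ 63; 87^16 ≡ 63² = 3969 ≡ 55; 87^32 ≡ 55² = 3025 ≡ 38.
Since 51 = 32 + 16 + 2 + 1, 87^51 ≡ 38 · 55 · 50 · 87; multiplying out mod 103: 38·55 = 2090 ≡ 30, then 30·50 = 1500 ≡ 58, then 58·87 = 5046 ≡ 102. Thus 87^51 ≡ 102 ≡ −1 (mod 103).
The value −1 means 87 is a non-residue modulo 103, so t² ≡ 87 (mod 103) is impossible.

No, no such integer exists.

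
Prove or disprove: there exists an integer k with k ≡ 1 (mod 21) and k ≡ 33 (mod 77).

gcd(21, 77) = 7. If k ≡ 1 (mod 21) and k ≡ 33 (mod 77), then k ≡ 1 (mod 7) and k ≡ 33 (mod 7).
However 1 ≡ 1 and 33 ≡ 5 (mod 7), and 1 ≠ 5.
So no integer satisfies both congruences.

No such integer exists.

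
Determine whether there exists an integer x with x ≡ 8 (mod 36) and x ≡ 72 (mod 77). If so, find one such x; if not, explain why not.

x = 1304

The moduli 36 and 77 are coprime, so by the Chinese Remainder Theorem a unique solution modulo 2772 exists.
Write x = 8 + 36t and require 8 + 36t ≡ 72 (mod 77), i.e. 36t ≡ 64 (mod 77).
To invert 36 modulo 77: 77 = 2·36 + 5, 36 = 7·5 + 1, 5 = 5·1 + 0, and unwinding, 1 = 36 − 7·5 = 36 − 7·(77 − 2·36) = −7·77 + 15·36. Thus 36⁻¹ ≡ 15 (mod 77).
Therefore t ≡ 15·64 = 960 ≡ 36 (mod 77).
Taking t = 36 gives x = 8 + 36·36 = 1304.
Verify: 1304 = 36·36 + 8 and 1304 = 16·77 + 72. ✓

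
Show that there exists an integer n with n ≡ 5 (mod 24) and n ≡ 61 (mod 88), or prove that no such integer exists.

gcd(24, 88) = 8. A simultaneous solution exists iff 5 ≡ 61 (mod 8); here 5 mod 8 = 5 = 61 mod 8, so it does.
List candidates n ≡ 5 (mod 24): 5, 29, 53, 77, 101, 125, 149. Modulo 88 these are 5, 29, 53, 77, 13, 37, 61; 149 gives 61 as required.
Check: 149 mod 24 = 5, 149 mod 88 = 61. ✓

n = 149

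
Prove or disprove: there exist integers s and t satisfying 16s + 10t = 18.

s = 3, t = -3

Since gcd(16, 10) = 2 and 18 = 2·9, Bézout's identity guarantees a solution.
Dividing through by 2 reduces the equation to 8s + 5t = 9.
Dividing repeatedly: 8 = 1·5 + 3, 5 = 1·3 + 2, 3 = 1·2 + 1, 2 = 2·1 + 0.
Working back up the chain: 1 = 3 − 1·2 = 3 − (5 − 1·3) = −5 + 2·3 = −5 + 2·(8 − 1·5) = 2·8 − 3·5. So 8·2 + 5·(-3) = 1.
Times 9: 8·18 + 5·(-27) = 9, so (18, -27) solves it.
The general solution is s = 18 + 5k, t = -27 − 8k; taking k = -3 gives the smaller pair s = 3, t = -3.
Indeed 16·3 + 10·(-3) = 48 − 30 = 18.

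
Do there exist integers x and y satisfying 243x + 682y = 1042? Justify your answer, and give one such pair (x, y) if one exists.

Since gcd(243, 682) = 1, every integer is an integer combination of 243 and 682.
Euclidean algorithm: 682 = 2·243 + 196, 243 = 1·196 + 47, 196 = 4·47 + 8, 47 = 5·8 + 7, 8 = 1·7 + 1, 7 = 7·1 + 0.
Working back up the chain: 1 = 8 − 1·7 = 8 − (47 − 5·8) = −47 + 6·8 = −47 + 6·(196 − 4·47) = 6·196 − 25·47 = 6·196 − 25·(243 − 1·196) = −25·243 + 31·196 = −25·243 + 31·(682 − 2·243) = 31·682 − 87·243. So 243·(-87) + 682·31 = 1.
Times 1042: 243·(-90654) + 682·32302 = 1042, so (-90654, 32302) solves it.
The general solution is x = -90654 + 682k, y = 32302 − 243k; taking k = 133 gives the smaller pair x = 52, y = -17.
Check: 243·52 + 682·(-17) = 12636 − 11594 = 1042. ✓

x = 52, y = -17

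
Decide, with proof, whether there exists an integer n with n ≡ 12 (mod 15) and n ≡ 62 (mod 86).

The moduli 15 and 86 are coprime, so by the Chinese Remainder Theorem a unique solution modulo 1290 exists.
Any solution of the first congruence is n = 12 + 15t; substituting into the second, 15t ≡ 62 − 12 ≡ 50 (mod 86).
Since 15·23 = 345 = 4·86 + 1, the inverse of 15 mod 86 is 23.
Multiplying by 23: t ≡ 23·50 = 1150 ≡ 32 (mod 86).
Taking t = 32 gives n = 12 + 15·32 = 492.
Check: 492 mod 15 = 12, 492 mod 86 = 62. ✓

n = 492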